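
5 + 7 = 12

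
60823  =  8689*7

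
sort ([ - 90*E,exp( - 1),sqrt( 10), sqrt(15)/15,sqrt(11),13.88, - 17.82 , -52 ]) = [ - 90*E, - 52, - 17.82,sqrt(15)/15,exp ( - 1 ),sqrt(10),sqrt( 11 ),13.88 ] 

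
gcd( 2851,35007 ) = 1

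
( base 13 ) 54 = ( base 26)2H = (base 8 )105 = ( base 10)69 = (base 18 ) 3F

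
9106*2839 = 25851934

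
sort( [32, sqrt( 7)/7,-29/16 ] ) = [ - 29/16, sqrt( 7) /7, 32]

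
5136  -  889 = 4247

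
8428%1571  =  573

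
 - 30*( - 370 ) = 11100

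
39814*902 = 35912228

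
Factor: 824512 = 2^6*13^1*991^1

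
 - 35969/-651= 55+164/651  =  55.25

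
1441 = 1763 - 322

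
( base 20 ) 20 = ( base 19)22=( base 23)1H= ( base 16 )28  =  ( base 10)40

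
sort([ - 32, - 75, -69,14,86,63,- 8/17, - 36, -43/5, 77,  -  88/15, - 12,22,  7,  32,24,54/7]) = [  -  75 , - 69, - 36, - 32, - 12, - 43/5, - 88/15,-8/17, 7,54/7 , 14, 22, 24 , 32 , 63,77 , 86 ]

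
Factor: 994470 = 2^1*3^1*5^1*33149^1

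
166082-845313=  - 679231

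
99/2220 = 33/740= 0.04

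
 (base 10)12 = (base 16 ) C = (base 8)14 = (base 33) C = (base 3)110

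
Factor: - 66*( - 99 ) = 6534 =2^1*3^3*11^2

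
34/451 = 34/451 = 0.08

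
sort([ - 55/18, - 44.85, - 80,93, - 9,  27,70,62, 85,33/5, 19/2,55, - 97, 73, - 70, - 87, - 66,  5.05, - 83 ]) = [ - 97,-87, - 83, - 80, - 70, - 66,-44.85, - 9,-55/18,5.05,33/5, 19/2, 27,55, 62,  70 , 73,85,93] 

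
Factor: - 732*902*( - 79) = 2^3*3^1 * 11^1*41^1 * 61^1 *79^1 = 52160856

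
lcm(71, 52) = 3692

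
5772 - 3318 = 2454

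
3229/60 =53+49/60 = 53.82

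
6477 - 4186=2291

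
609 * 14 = 8526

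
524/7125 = 524/7125 = 0.07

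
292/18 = 16 + 2/9 = 16.22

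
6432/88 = 73 + 1/11 = 73.09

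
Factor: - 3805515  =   - 3^3*5^1  *7^1*4027^1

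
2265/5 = 453 = 453.00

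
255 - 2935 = - 2680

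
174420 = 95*1836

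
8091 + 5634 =13725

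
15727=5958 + 9769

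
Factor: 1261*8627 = 13^1*97^1*8627^1 = 10878647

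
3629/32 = 3629/32 = 113.41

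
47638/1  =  47638= 47638.00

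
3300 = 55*60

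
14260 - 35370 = -21110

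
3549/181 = 19  +  110/181 = 19.61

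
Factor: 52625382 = 2^1*3^1*107^1*81971^1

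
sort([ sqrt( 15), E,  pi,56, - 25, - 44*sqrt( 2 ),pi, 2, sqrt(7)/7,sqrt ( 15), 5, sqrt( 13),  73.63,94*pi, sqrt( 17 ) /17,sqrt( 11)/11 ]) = [-44*sqrt(2),-25, sqrt( 17 ) /17, sqrt( 11) /11 , sqrt (7)/7,2, E, pi , pi,sqrt(13), sqrt (15 ), sqrt( 15), 5, 56,73.63,94*pi]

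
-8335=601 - 8936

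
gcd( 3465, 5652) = 9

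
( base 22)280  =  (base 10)1144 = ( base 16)478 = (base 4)101320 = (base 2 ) 10001111000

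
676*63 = 42588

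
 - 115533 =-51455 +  - 64078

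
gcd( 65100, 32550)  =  32550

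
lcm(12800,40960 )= 204800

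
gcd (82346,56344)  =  2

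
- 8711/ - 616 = 14 + 87/616 = 14.14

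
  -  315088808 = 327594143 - 642682951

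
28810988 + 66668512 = 95479500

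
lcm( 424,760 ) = 40280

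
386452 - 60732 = 325720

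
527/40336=527/40336  =  0.01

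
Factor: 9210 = 2^1 * 3^1*5^1 * 307^1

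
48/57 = 16/19= 0.84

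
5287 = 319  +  4968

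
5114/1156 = 2557/578= 4.42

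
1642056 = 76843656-75201600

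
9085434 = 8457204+628230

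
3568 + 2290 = 5858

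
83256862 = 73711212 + 9545650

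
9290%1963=1438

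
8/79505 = 8/79505 = 0.00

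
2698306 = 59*45734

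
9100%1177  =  861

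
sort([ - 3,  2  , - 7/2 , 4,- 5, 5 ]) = [-5,-7/2,-3,2 , 4,5 ] 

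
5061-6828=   -  1767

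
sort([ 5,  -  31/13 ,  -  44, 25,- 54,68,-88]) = [ -88,  -  54,-44 , - 31/13,5, 25 , 68 ]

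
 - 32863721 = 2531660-35395381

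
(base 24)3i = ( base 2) 1011010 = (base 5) 330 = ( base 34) 2M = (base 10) 90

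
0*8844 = 0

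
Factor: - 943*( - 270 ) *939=239078790 = 2^1 * 3^4*5^1*23^1 *41^1*313^1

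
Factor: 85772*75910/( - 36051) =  - 2^3*3^ (- 1 )*5^1 * 41^1 * 61^ (-1)*197^( - 1) * 523^1 * 7591^1  =  - 6510952520/36051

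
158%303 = 158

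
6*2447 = 14682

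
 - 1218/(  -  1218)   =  1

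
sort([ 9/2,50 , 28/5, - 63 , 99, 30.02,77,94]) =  [-63, 9/2, 28/5,  30.02,50,77, 94 , 99]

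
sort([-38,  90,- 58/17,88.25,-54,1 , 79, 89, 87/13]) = [ -54, - 38 , -58/17, 1, 87/13,79, 88.25,89,90 ]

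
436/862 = 218/431 = 0.51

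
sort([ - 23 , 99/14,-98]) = [- 98,-23, 99/14]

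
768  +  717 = 1485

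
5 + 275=280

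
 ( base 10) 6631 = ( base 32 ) 6f7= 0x19e7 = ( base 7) 25222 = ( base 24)bc7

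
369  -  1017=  - 648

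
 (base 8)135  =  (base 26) 3f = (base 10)93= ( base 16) 5D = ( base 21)49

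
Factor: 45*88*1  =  3960 = 2^3*3^2*5^1*11^1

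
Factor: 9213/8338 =2^( - 1)*3^1*11^ ( - 1)*37^1*83^1*379^( - 1)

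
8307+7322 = 15629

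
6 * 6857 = 41142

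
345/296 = 1 + 49/296  =  1.17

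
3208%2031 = 1177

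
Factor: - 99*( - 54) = 5346 = 2^1 * 3^5*11^1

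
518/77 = 74/11 = 6.73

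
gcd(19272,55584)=24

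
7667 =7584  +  83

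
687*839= 576393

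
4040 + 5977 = 10017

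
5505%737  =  346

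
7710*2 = 15420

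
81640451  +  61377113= 143017564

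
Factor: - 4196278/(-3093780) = 2^ (  -  1 )*3^(-1 )*5^ (-1 )*367^1*5717^1*51563^( - 1)  =  2098139/1546890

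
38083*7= 266581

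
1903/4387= 1903/4387=0.43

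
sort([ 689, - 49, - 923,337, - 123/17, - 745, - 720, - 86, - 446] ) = [ - 923, - 745, - 720,-446 , -86, - 49,- 123/17,  337 , 689 ] 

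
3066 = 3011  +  55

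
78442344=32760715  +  45681629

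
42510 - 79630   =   - 37120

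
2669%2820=2669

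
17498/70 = 8749/35=249.97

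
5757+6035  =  11792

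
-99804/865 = - 116 + 536/865 = -115.38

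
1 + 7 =8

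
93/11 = 93/11 = 8.45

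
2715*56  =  152040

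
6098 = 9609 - 3511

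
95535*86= 8216010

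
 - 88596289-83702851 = -172299140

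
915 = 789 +126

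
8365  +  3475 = 11840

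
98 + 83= 181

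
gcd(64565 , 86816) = 1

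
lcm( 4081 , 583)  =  4081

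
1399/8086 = 1399/8086 = 0.17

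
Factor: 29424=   2^4*3^1*613^1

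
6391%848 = 455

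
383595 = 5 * 76719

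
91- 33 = 58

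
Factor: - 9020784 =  - 2^4*3^1*23^1*8171^1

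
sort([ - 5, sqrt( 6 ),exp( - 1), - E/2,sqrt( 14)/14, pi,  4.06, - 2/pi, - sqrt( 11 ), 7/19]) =[ - 5, - sqrt( 11 ),- E/2,-2/pi,sqrt( 14)/14, exp(-1),7/19, sqrt(6 ), pi,4.06 ] 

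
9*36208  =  325872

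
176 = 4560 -4384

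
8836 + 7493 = 16329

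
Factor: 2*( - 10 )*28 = -2^4*5^1*7^1= - 560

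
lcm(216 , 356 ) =19224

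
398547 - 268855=129692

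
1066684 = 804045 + 262639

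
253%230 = 23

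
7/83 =7/83= 0.08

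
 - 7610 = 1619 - 9229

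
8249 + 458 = 8707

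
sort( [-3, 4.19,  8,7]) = [ - 3,4.19, 7,8]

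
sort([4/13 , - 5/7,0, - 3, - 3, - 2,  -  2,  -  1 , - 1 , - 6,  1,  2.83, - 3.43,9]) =[-6 , - 3.43, - 3 , - 3, - 2,-2, - 1, - 1, - 5/7,0, 4/13, 1,  2.83, 9 ] 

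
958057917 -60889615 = 897168302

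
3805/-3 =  - 3805/3 = - 1268.33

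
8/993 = 8/993=0.01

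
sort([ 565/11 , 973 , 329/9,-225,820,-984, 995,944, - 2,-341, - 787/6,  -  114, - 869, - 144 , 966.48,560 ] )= [-984 , - 869 , - 341,-225,-144,-787/6, - 114, - 2,329/9, 565/11, 560,820 , 944,966.48,973,995] 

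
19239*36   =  692604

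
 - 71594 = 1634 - 73228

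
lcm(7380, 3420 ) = 140220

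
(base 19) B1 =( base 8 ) 322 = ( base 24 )8I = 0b11010010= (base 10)210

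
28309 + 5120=33429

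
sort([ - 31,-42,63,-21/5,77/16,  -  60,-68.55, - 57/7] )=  [  -  68.55, - 60,- 42, - 31,-57/7, - 21/5,77/16,63] 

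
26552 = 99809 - 73257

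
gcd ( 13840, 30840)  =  40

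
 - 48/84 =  - 4/7=-  0.57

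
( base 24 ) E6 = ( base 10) 342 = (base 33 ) ac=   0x156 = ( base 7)666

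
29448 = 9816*3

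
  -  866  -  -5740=4874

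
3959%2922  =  1037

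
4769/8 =596+1/8 = 596.12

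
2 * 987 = 1974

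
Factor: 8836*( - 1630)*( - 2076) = 2^5*3^1*5^1*47^2*163^1*173^1 = 29899963680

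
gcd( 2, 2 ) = 2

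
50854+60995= 111849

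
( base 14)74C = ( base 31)1FE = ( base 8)2640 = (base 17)4gc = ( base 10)1440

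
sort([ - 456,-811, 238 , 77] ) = [ - 811, - 456, 77,  238 ]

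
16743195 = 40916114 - 24172919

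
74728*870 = 65013360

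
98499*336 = 33095664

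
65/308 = 65/308 = 0.21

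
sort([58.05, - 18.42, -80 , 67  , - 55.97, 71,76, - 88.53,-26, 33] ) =[ - 88.53, - 80, - 55.97, - 26, - 18.42, 33, 58.05, 67, 71,76]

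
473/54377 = 473/54377 = 0.01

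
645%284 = 77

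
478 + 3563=4041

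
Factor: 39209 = 39209^1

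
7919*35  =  277165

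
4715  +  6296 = 11011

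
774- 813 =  -39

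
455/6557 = 455/6557 = 0.07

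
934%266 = 136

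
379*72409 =27443011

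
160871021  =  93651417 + 67219604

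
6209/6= 1034 +5/6 = 1034.83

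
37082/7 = 37082/7 = 5297.43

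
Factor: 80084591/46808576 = 2^(-9)*79^1*91423^( - 1 )*1013729^1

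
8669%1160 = 549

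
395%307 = 88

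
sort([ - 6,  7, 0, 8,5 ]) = [ - 6,0 , 5, 7,8 ]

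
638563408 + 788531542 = 1427094950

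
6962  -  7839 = -877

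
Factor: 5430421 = 5430421^1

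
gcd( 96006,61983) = 3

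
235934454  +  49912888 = 285847342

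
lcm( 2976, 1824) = 56544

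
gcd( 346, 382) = 2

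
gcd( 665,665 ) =665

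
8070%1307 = 228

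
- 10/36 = -1 + 13/18 = - 0.28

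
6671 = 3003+3668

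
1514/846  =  757/423= 1.79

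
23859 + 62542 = 86401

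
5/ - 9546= - 1 +9541/9546 = - 0.00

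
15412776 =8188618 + 7224158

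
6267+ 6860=13127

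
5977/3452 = 5977/3452 = 1.73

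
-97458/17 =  - 97458/17 = - 5732.82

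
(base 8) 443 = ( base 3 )101210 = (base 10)291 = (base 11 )245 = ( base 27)al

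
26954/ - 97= - 26954/97 = -277.88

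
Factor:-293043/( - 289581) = 23^1*31^1*137^1*96527^ ( - 1 ) = 97681/96527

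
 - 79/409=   -  79/409 = - 0.19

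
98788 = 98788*1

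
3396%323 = 166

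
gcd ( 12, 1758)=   6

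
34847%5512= 1775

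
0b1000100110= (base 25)m0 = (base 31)hn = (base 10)550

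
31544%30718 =826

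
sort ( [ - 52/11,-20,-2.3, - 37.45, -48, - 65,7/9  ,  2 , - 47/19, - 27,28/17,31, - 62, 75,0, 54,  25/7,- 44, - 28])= [ - 65, - 62 , -48, - 44, - 37.45 , - 28,-27,-20, - 52/11,-47/19, - 2.3,0,7/9, 28/17,2,25/7,31 , 54,75 ]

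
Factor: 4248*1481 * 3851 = 2^3*3^2*59^1 *1481^1*3851^1 = 24227750088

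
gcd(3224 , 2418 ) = 806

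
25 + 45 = 70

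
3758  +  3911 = 7669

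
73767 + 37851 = 111618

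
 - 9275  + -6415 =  - 15690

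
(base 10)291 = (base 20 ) eb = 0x123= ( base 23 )CF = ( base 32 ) 93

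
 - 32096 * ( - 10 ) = 320960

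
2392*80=191360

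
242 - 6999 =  -6757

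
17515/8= 17515/8 = 2189.38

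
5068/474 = 10 + 164/237 = 10.69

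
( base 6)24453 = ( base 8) 7061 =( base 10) 3633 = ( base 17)c9c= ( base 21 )850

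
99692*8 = 797536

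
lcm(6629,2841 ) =19887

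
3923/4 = 980 + 3/4 = 980.75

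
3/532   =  3/532 = 0.01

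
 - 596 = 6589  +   - 7185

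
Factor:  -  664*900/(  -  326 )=298800/163=2^4*3^2*5^2*83^1 * 163^(- 1) 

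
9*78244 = 704196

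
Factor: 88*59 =5192 = 2^3*11^1*59^1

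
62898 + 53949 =116847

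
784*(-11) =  - 8624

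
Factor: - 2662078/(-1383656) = 1331039/691828 = 2^( - 2 )*19^(  -  1)*9103^( - 1)*1331039^1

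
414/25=16  +  14/25= 16.56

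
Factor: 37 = 37^1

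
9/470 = 9/470=0.02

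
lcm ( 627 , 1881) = 1881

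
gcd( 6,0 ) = 6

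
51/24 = 17/8 =2.12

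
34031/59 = 34031/59 = 576.80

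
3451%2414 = 1037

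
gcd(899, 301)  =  1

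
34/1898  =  17/949=0.02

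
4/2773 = 4/2773 = 0.00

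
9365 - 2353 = 7012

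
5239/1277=4+131/1277 =4.10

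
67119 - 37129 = 29990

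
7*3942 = 27594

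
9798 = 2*4899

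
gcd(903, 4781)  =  7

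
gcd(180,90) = 90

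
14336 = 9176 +5160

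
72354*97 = 7018338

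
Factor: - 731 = -17^1*43^1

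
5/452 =5/452 = 0.01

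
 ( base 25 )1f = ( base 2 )101000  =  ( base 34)16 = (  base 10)40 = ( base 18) 24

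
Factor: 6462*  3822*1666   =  2^3*3^3*7^4* 13^1*17^1*359^1 = 41146474824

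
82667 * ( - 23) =  -  1901341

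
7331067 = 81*90507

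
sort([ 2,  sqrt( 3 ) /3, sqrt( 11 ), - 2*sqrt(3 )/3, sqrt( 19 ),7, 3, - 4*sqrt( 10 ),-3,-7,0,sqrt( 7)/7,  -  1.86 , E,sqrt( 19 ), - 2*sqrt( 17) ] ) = [ - 4*sqrt( 10), - 2*sqrt( 17), - 7,-3 , - 1.86, - 2*sqrt(3 )/3,0,sqrt( 7)/7,sqrt(3 ) /3,2,E,  3,sqrt( 11),  sqrt( 19),sqrt (19),7 ]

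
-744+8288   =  7544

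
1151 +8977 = 10128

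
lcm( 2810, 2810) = 2810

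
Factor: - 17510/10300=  - 2^( - 1 )*5^( - 1 )*17^1 = - 17/10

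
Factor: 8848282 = 2^1*43^1 * 137^1*751^1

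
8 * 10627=85016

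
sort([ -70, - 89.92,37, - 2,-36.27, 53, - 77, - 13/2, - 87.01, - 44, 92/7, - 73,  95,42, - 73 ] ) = [ - 89.92  , - 87.01, - 77, - 73, - 73,  -  70, - 44 ,-36.27,-13/2, - 2, 92/7,37,42,53,95]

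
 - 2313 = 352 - 2665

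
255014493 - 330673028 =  - 75658535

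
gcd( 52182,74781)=9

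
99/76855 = 99/76855 = 0.00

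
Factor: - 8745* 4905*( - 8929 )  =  3^3 * 5^2 * 11^1*53^1*109^1*8929^1 = 383002535025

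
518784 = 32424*16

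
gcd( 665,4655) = 665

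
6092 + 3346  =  9438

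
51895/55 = 10379/11 = 943.55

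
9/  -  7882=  - 1 + 7873/7882 = - 0.00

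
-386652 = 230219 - 616871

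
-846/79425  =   - 1  +  8731/8825 = -0.01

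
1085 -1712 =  - 627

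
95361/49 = 13623/7 =1946.14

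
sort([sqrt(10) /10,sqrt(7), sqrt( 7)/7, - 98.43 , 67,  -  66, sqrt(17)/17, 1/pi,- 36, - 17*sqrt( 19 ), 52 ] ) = [ - 98.43, - 17*sqrt(19 ), - 66, - 36 , sqrt(17)/17, sqrt( 10)/10, 1/pi,sqrt(7)/7, sqrt(7),52,67 ] 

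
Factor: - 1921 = -17^1*113^1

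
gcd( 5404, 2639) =7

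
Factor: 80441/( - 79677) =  - 3^ (  -  3) * 13^( - 1)*227^(- 1)*257^1 *313^1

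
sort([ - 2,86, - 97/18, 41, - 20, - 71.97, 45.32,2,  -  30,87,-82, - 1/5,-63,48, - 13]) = [-82, - 71.97,-63,-30, - 20, - 13, - 97/18 , - 2 , - 1/5, 2,41, 45.32, 48, 86,87]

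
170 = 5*34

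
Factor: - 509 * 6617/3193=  - 3368053/3193=- 13^1*31^( - 1)*  103^( - 1)*509^2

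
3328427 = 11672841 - 8344414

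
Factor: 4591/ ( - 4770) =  - 2^( - 1)*3^(-2)*5^( - 1) * 53^ ( - 1 ) * 4591^1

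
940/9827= 940/9827 = 0.10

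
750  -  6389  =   - 5639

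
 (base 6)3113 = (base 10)693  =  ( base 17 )26d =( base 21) 1c0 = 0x2b5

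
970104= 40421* 24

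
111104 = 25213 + 85891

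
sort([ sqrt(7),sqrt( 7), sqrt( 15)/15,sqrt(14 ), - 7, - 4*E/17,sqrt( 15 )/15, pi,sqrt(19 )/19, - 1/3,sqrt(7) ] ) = [ - 7, - 4*E/17,-1/3,sqrt(19) /19,sqrt(15 )/15, sqrt( 15 )/15,sqrt (7),sqrt(7),sqrt ( 7),pi,sqrt(14 ) ]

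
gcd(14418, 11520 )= 18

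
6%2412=6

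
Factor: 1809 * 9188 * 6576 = 2^6*3^4*67^1*137^1*2297^1 = 109300300992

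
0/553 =0 =0.00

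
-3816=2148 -5964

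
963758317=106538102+857220215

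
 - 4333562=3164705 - 7498267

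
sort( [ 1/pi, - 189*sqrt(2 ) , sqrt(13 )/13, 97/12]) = [-189*sqrt (2),sqrt( 13)/13, 1/pi,  97/12]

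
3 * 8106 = 24318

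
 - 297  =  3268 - 3565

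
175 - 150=25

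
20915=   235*89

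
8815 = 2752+6063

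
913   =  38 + 875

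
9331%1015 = 196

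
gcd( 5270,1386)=2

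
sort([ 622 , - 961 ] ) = [-961,622]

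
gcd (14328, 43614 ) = 18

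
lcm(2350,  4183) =209150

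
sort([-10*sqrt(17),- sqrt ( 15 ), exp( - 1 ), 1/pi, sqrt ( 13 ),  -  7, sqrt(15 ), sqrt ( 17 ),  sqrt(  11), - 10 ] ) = [  -  10*sqrt( 17) , - 10, - 7, - sqrt( 15 ), 1/pi  ,  exp(-1),sqrt( 11),  sqrt(13), sqrt(15), sqrt ( 17 ) ] 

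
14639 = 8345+6294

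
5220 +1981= 7201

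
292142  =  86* 3397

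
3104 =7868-4764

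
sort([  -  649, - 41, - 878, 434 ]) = [ - 878, - 649, - 41,434 ]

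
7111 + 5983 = 13094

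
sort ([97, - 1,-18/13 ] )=[ - 18/13,  -  1, 97] 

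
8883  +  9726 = 18609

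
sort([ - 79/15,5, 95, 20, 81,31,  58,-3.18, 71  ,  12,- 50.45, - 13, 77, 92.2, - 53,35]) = [- 53 ,  -  50.45 , - 13, - 79/15, - 3.18,  5,12,20, 31, 35,58,71, 77, 81, 92.2, 95] 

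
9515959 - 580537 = 8935422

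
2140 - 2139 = 1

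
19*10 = 190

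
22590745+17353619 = 39944364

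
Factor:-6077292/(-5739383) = 2^2*3^1*113^( -1)*163^1*239^1*3907^ (-1) = 467484/441491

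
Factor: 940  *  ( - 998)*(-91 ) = 85368920= 2^3*5^1*7^1 * 13^1 * 47^1*499^1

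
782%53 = 40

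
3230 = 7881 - 4651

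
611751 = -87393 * ( - 7 ) 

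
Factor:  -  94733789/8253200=  -  2^(- 4)*5^(- 2 )*47^( - 1)*97^1*439^( - 1)*976637^1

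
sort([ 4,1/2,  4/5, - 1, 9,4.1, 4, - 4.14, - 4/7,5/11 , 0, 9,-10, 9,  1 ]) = [ - 10,-4.14,- 1, - 4/7,  0, 5/11, 1/2 , 4/5,1 , 4,4,4.1, 9,9, 9]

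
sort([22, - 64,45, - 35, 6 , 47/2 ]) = [ - 64, - 35, 6, 22 , 47/2, 45 ] 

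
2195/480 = 439/96 =4.57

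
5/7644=5/7644 = 0.00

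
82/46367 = 82/46367 = 0.00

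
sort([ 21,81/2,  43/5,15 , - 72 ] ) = [ - 72,43/5, 15,21,81/2]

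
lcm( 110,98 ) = 5390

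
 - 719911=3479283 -4199194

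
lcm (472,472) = 472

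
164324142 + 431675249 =595999391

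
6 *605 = 3630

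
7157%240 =197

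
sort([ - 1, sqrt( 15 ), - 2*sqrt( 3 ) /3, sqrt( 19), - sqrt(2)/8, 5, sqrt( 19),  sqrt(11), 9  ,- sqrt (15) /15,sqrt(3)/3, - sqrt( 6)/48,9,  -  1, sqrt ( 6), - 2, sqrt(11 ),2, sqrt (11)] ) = [ - 2, - 2*sqrt( 3)/3, - 1,-1 ,  -  sqrt( 15)/15,- sqrt(2) /8,- sqrt ( 6 ) /48, sqrt( 3 ) /3, 2, sqrt(6 ), sqrt( 11 ), sqrt( 11),sqrt( 11 ), sqrt( 15 ), sqrt(19 ),  sqrt( 19), 5 , 9, 9 ]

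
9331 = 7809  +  1522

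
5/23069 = 5/23069 = 0.00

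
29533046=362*81583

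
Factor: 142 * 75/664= 5325/332=2^(  -  2)*3^1*5^2*71^1*83^( - 1)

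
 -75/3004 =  - 75/3004 = - 0.02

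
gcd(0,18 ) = 18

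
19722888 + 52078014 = 71800902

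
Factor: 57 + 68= 5^3 = 125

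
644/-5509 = -1+ 695/787= - 0.12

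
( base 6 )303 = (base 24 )4f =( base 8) 157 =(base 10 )111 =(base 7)216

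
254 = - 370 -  - 624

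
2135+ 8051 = 10186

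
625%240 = 145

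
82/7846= 41/3923=0.01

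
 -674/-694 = 337/347 = 0.97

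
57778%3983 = 2016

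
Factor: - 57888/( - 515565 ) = 32/285  =  2^5*3^( - 1)*5^( - 1)*19^( - 1)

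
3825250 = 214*17875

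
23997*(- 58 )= - 1391826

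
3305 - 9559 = - 6254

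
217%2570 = 217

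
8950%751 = 689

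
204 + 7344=7548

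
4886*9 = 43974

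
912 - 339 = 573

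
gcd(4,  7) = 1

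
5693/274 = 5693/274 = 20.78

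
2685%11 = 1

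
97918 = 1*97918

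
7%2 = 1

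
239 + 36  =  275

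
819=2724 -1905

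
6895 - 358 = 6537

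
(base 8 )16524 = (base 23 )e4a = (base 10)7508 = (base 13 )3557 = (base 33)6th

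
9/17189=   9/17189 = 0.00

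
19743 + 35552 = 55295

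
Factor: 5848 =2^3 *17^1*43^1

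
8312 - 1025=7287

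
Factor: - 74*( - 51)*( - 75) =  - 2^1*3^2*5^2*17^1*37^1 = - 283050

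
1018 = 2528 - 1510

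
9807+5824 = 15631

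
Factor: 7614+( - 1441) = 6173^1= 6173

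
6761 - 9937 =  - 3176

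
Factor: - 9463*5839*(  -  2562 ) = 141561918834 =2^1 * 3^1*7^1*61^1*5839^1*9463^1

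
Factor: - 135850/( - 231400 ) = 2^( - 2)*11^1*19^1*89^( - 1) =209/356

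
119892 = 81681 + 38211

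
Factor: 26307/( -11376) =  - 2^ (  -  4)*37^1 =- 37/16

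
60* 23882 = 1432920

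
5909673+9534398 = 15444071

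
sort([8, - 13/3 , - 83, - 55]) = [-83, - 55 , - 13/3,8 ] 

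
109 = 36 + 73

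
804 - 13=791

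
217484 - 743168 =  - 525684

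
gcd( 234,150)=6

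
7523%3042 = 1439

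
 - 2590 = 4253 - 6843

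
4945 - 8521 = -3576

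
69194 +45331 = 114525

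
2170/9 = 2170/9 = 241.11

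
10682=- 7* ( - 1526) 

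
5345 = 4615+730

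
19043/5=19043/5=3808.60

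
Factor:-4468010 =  - 2^1*5^1*277^1*1613^1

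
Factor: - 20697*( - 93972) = 1944938484 = 2^2*3^2*41^1*191^1 * 6899^1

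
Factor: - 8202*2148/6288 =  - 734079/262 = - 2^( - 1)*3^1*131^( - 1)*179^1 * 1367^1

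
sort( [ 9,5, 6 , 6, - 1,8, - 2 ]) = [ - 2, - 1,5, 6,6,8, 9 ]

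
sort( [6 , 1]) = [ 1,  6]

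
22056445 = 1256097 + 20800348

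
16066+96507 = 112573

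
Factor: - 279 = - 3^2*31^1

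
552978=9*61442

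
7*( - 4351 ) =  - 30457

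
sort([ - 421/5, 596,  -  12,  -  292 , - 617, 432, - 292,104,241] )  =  [ - 617,  -  292, - 292, - 421/5 ,  -  12,104 , 241, 432,596 ]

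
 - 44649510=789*( - 56590)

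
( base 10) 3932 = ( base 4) 331130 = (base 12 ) 2338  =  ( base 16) F5C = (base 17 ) da5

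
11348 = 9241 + 2107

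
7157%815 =637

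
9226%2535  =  1621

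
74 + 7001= 7075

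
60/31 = 1+29/31 = 1.94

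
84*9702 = 814968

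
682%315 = 52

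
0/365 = 0 = 0.00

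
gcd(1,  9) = 1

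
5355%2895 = 2460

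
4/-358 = - 2/179= - 0.01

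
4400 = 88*50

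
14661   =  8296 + 6365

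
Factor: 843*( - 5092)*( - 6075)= 26077277700 = 2^2*3^6*5^2*19^1*67^1 * 281^1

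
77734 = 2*38867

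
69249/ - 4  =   - 17313+3/4 =- 17312.25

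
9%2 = 1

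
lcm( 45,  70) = 630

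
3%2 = 1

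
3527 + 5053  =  8580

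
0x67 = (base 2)1100111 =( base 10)103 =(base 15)6D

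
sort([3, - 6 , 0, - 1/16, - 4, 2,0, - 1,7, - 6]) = [ - 6,-6, - 4, - 1, - 1/16, 0,0, 2,3 , 7] 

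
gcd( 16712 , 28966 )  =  2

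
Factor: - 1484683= -31^1 * 47^1*1019^1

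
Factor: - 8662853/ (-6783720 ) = 2^( -3)*3^( - 1)*5^( - 1)* 56531^( - 1 )* 8662853^1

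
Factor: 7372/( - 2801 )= - 2^2*19^1*97^1*2801^( - 1 ) 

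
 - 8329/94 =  - 8329/94 = - 88.61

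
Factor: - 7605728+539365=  - 7066363 = -2521^1*2803^1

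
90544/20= 22636/5 = 4527.20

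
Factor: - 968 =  - 2^3*11^2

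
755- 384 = 371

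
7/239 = 7/239= 0.03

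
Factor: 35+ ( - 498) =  - 463^1 = - 463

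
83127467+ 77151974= 160279441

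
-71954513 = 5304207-77258720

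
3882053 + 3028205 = 6910258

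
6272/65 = 96 + 32/65 = 96.49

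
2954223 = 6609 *447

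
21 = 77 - 56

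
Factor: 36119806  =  2^1* 18059903^1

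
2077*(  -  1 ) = -2077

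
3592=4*898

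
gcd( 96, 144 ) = 48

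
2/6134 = 1/3067 = 0.00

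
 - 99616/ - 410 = 49808/205 = 242.97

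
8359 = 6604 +1755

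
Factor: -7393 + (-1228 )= - 37^1*233^1   =  -8621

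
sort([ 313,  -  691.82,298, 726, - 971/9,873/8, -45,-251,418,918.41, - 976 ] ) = [ - 976, - 691.82,  -  251,  -  971/9,-45 , 873/8,  298,313,418,  726,918.41]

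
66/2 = 33 = 33.00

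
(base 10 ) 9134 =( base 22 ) IJ4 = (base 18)1A38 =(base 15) 2A8E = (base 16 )23ae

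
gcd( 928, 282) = 2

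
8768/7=8768/7  =  1252.57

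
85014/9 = 9446= 9446.00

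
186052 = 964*193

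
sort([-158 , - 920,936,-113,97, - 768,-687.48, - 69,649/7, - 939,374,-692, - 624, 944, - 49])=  [ - 939,-920, - 768,- 692, - 687.48, - 624, - 158, - 113,- 69,-49, 649/7,  97,  374,936, 944 ] 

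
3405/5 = 681=681.00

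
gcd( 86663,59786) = 1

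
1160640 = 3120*372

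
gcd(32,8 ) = 8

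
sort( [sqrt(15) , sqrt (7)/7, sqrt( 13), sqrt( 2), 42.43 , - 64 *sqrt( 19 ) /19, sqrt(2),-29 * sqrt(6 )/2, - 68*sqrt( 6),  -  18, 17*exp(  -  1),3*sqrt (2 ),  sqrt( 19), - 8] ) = [ - 68*sqrt( 6 ), - 29 * sqrt(6) /2,-18, - 64*sqrt (19)/19, - 8, sqrt( 7 ) /7, sqrt( 2 ),sqrt( 2 ), sqrt( 13 ),sqrt( 15), 3*sqrt( 2),sqrt( 19), 17  *  exp(-1 ), 42.43 ]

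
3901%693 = 436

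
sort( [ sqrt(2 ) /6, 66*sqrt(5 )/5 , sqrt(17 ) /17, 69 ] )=[ sqrt(2) /6, sqrt(17) /17,66 * sqrt( 5)/5,  69 ] 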